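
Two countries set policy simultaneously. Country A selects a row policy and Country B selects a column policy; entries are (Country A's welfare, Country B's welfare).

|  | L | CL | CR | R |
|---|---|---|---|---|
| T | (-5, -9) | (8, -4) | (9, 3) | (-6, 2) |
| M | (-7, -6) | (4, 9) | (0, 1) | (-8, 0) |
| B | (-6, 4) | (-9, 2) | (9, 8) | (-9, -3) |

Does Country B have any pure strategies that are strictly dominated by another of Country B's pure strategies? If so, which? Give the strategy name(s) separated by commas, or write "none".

L: dominated, since CR does at least as well everywhere (T: 3>-9, M: 1>-6, B: 8>4).
CL is not dominated — it holds its own against L at T (-4>-9); CR at M (9>1); R at M (9>0).
CR: no other strategy beats it everywhere (L at T (3>-9); CL at T (3>-4); R at T (3>2)).
CR strictly dominates R — T: 3>2, M: 1>0, B: 8>-3.

L, R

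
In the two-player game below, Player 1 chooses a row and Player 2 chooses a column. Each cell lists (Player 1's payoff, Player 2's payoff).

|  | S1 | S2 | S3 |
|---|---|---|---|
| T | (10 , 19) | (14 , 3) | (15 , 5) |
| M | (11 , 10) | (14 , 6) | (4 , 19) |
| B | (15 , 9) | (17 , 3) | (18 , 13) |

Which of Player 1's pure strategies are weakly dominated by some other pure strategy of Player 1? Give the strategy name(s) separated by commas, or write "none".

T, M

T: dominated, since B does at least as well everywhere (S1: 15>10, S2: 17>14, S3: 18>15).
M is weakly dominated by B (S1: 15>11, S2: 17>14, S3: 18>4).
Nothing dominates B: T at S1 (15>10); M at S1 (15>11).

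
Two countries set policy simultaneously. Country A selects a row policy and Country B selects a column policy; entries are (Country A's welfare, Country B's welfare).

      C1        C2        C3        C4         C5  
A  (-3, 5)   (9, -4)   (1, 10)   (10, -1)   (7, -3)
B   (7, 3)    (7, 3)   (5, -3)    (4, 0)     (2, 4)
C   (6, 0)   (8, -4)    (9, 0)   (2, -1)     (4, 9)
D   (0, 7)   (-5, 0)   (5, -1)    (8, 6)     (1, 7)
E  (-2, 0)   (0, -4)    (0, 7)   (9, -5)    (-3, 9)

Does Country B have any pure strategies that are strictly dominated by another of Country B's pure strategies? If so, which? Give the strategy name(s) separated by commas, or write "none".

Nothing dominates C1: C2 at A (5>-4); C3 at B (3>-3); C4 at A (5>-1); C5 at A (5>-3).
C5 strictly dominates C2 — A: -3>-4, B: 4>3, C: 9>-4, D: 7>0, E: 9>-4.
C3: no other strategy beats it everywhere (C1 at A (10>5); C2 at A (10>-4); C4 at A (10>-1); C5 at A (10>-3)).
C1 strictly dominates C4 — A: 5>-1, B: 3>0, C: 0>-1, D: 7>6, E: 0>-5.
C5: no other strategy beats it everywhere (C1 at B (4>3); C2 at A (-3>-4); C3 at B (4>-3); C4 at B (4>0)).

C2, C4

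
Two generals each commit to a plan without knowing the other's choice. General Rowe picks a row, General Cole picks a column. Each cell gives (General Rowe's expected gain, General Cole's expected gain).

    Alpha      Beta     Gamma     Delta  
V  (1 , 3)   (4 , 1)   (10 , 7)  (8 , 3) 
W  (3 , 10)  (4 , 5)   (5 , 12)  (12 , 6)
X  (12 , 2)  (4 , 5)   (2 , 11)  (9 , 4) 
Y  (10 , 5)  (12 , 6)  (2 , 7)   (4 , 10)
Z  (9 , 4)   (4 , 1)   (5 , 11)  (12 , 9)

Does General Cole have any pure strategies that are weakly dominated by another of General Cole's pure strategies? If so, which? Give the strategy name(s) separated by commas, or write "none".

Alpha: dominated, since Gamma does at least as well everywhere (V: 7>3, W: 12>10, X: 11>2, Y: 7>5, Z: 11>4).
Beta is weakly dominated by Gamma (V: 7>1, W: 12>5, X: 11>5, Y: 7>6, Z: 11>1).
Gamma is not dominated — it holds its own against Alpha at V (7>3); Beta at V (7>1); Delta at V (7>3).
Delta is not dominated — it holds its own against Alpha at X (4>2); Beta at V (3>1); Gamma at Y (10>7).

Alpha, Beta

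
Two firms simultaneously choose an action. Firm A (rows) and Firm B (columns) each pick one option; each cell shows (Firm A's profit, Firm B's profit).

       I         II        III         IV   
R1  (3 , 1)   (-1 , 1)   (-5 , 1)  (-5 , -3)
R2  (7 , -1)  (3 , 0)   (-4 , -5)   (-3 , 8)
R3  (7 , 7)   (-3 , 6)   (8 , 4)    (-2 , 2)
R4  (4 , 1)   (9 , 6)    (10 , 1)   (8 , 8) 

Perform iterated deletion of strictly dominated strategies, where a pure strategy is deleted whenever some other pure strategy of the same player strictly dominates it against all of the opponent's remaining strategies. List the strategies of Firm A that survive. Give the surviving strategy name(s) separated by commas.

Row R1 is eliminated: R2 beats it against every remaining column (I: 7>3, II: 3>-1, III: -4>-5, IV: -3>-5).
Column III is eliminated: II beats it against every remaining row (R2: 0>-5, R3: 6>4, R4: 6>1).
Among the remaining strategies, none is strictly dominated by another pure strategy of the same player, so the elimination stops.
Surviving strategies — Firm A: {R2, R3, R4}; Firm B: {I, II, IV}.

R2, R3, R4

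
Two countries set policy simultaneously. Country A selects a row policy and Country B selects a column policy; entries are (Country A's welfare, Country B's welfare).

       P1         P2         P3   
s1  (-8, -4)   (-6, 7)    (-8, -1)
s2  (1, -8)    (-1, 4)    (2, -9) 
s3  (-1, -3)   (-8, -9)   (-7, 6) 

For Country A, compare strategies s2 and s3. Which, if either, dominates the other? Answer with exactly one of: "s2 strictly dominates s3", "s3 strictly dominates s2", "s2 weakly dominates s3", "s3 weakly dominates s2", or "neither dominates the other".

s2 strictly dominates s3

Compare s2 to s3 across each choice by Country B: P1: 1>-1, P2: -1>-8, P3: 2>-7.
s2 gives a strictly higher payoff against each choice by Country B, so s2 strictly dominates s3.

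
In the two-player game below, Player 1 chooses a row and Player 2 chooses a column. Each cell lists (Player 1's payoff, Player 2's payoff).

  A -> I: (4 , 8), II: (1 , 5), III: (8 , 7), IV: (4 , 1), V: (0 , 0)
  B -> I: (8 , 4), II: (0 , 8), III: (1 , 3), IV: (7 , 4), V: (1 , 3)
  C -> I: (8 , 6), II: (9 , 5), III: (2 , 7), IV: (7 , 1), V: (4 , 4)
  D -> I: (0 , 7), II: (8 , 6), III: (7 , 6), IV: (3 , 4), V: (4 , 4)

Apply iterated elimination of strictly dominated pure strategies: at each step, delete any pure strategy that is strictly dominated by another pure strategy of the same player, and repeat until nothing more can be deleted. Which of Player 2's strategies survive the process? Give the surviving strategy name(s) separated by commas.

I, II, III

Player 2's strategy IV is strictly dominated by II (A: 5>1, B: 8>4, C: 5>1, D: 6>4) and is removed.
Player 2's strategy V is strictly dominated by I (A: 8>0, B: 4>3, C: 6>4, D: 7>4) and is removed.
Among the remaining strategies, none is strictly dominated by another pure strategy of the same player, so the elimination stops.
Surviving strategies — Player 1: {A, B, C, D}; Player 2: {I, II, III}.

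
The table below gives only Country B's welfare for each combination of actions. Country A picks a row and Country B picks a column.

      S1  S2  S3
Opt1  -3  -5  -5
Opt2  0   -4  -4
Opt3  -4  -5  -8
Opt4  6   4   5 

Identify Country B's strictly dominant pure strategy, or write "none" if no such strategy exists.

S1

S1 vs S2: Opt1: -3>-5, Opt2: 0>-4, Opt3: -4>-5, Opt4: 6>4.
S1 vs S3: Opt1: -3>-5, Opt2: 0>-4, Opt3: -4>-8, Opt4: 6>5.
S1 strictly beats every other strategy against every opponent action, so it is strictly dominant.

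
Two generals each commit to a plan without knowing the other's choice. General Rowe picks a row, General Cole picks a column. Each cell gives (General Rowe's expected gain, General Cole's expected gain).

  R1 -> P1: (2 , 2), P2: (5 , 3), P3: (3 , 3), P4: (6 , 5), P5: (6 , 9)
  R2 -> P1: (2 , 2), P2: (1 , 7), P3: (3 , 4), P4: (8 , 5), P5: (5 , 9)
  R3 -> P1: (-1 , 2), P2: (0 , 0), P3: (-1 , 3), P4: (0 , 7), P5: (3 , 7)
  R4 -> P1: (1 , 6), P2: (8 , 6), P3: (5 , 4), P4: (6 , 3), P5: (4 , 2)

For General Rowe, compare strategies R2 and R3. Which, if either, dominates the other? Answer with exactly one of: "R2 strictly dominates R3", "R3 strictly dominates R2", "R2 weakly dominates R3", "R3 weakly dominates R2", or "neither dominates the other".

R2's payoffs vs R3's, by General Cole's action — P1: 2>-1, P2: 1>0, P3: 3>-1, P4: 8>0, P5: 5>3.
Every comparison favours R2, so R2 strictly dominates R3.

R2 strictly dominates R3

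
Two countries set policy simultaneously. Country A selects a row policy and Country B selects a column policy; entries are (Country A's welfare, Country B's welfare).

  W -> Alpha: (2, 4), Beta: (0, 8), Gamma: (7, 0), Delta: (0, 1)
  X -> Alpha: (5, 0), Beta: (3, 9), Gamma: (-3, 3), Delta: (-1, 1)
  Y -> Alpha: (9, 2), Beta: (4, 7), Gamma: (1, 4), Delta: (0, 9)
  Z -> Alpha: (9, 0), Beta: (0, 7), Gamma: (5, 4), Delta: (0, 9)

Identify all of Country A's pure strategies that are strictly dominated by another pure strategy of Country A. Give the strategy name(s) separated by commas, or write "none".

X

W is not dominated — it holds its own against X at Gamma (7>-3); Y at Gamma (7>1); Z at Beta (0=0).
X is strictly dominated by Y (Alpha: 9>5, Beta: 4>3, Gamma: 1>-3, Delta: 0>-1).
Y: no other strategy beats it everywhere (W at Alpha (9>2); X at Alpha (9>5); Z at Alpha (9=9)).
Z is not dominated — it holds its own against W at Alpha (9>2); X at Alpha (9>5); Y at Alpha (9=9).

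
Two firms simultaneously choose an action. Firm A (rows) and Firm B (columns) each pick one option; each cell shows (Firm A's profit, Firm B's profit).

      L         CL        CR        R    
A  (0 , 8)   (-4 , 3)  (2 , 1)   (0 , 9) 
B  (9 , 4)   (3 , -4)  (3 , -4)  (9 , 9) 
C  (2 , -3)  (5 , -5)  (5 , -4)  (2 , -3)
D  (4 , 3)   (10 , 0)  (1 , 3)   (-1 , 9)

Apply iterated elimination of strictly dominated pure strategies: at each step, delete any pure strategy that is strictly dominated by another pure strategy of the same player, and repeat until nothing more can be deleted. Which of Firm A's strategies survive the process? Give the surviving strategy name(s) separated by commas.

For Firm A, B strictly dominates A on the remaining columns (L: 9>0, CL: 3>-4, CR: 3>2, R: 9>0); eliminate A.
For Firm B, L strictly dominates CL on the remaining rows (B: 4>-4, C: -3>-5, D: 3>0); eliminate CL.
For Firm A, B strictly dominates D on the remaining columns (L: 9>4, CR: 3>1, R: 9>-1); eliminate D.
Firm B's strategy CR is strictly dominated by L (B: 4>-4, C: -3>-4) and is removed.
Firm A's strategy C is strictly dominated by B (L: 9>2, R: 9>2) and is removed.
Firm B's strategy L is strictly dominated by R (B: 9>4) and is removed.
Among the remaining strategies, none is strictly dominated by another pure strategy of the same player, so the elimination stops.
Surviving strategies — Firm A: {B}; Firm B: {R}.

B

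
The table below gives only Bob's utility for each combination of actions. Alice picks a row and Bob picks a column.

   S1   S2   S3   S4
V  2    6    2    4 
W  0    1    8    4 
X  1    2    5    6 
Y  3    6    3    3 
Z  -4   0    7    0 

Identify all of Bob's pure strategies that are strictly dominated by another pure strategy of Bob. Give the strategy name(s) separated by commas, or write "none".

S1

S2 strictly dominates S1 — V: 6>2, W: 1>0, X: 2>1, Y: 6>3, Z: 0>-4.
Nothing dominates S2: S1 at V (6>2); S3 at V (6>2); S4 at V (6>4).
S3 is not dominated — it holds its own against S1 at V (2=2); S2 at W (8>1); S4 at W (8>4).
Nothing dominates S4: S1 at V (4>2); S2 at W (4>1); S3 at V (4>2).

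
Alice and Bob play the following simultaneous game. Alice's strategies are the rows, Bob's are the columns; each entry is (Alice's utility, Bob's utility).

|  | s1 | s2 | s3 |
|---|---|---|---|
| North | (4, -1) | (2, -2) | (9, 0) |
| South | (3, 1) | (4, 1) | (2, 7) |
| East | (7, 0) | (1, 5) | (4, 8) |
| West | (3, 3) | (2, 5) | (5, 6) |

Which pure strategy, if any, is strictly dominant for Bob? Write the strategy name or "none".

s3

s3 vs s1: North: 0>-1, South: 7>1, East: 8>0, West: 6>3.
s3 vs s2: North: 0>-2, South: 7>1, East: 8>5, West: 6>5.
s3 strictly beats every other strategy against every opponent action, so it is strictly dominant.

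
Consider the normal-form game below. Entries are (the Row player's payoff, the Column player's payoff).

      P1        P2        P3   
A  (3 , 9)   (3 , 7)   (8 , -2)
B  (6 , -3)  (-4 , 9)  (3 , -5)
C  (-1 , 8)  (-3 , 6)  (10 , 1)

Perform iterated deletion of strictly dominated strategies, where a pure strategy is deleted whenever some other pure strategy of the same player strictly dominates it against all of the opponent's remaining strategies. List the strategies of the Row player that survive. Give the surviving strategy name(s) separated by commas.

A, B

For the Column player, P1 strictly dominates P3 on the remaining rows (A: 9>-2, B: -3>-5, C: 8>1); eliminate P3.
For the Row player, A strictly dominates C on the remaining columns (P1: 3>-1, P2: 3>-3); eliminate C.
Among the remaining strategies, none is strictly dominated by another pure strategy of the same player, so the elimination stops.
Surviving strategies — the Row player: {A, B}; the Column player: {P1, P2}.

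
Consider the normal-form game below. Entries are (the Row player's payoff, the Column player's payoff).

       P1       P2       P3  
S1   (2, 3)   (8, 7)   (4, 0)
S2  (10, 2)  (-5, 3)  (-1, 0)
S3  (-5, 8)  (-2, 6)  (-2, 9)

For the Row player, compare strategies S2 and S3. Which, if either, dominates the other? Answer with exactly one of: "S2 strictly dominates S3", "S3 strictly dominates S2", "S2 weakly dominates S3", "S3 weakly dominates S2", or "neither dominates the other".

neither dominates the other

Compare S2 to S3 across every action of the Column player: P1: 10>-5, P2: -5<-2, P3: -1>-2.
S2 does better at P1, P3 but worse at P2; neither strategy dominates the other.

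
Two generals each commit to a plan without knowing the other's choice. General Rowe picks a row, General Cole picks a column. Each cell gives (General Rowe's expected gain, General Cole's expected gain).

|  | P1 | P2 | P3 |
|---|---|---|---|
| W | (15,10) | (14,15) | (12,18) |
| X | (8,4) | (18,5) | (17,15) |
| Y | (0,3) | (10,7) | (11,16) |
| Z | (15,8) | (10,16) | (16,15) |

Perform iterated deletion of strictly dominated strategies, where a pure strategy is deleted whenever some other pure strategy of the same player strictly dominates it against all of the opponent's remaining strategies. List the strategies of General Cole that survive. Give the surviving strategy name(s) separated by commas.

General Rowe's strategy Y is strictly dominated by W (P1: 15>0, P2: 14>10, P3: 12>11) and is removed.
For General Cole, P2 strictly dominates P1 on the remaining rows (W: 15>10, X: 5>4, Z: 16>8); eliminate P1.
For General Rowe, X strictly dominates W on the remaining columns (P2: 18>14, P3: 17>12); eliminate W.
Row Z is eliminated: X beats it against every remaining column (P2: 18>10, P3: 17>16).
Column P2 is eliminated: P3 beats it against every remaining row (X: 15>5).
Among the remaining strategies, none is strictly dominated by another pure strategy of the same player, so the elimination stops.
Surviving strategies — General Rowe: {X}; General Cole: {P3}.

P3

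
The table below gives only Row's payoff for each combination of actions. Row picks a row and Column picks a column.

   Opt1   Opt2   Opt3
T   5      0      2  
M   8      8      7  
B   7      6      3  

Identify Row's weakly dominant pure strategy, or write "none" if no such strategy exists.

M

M vs T: Opt1: 8>5, Opt2: 8>0, Opt3: 7>2.
M vs B: Opt1: 8>7, Opt2: 8>6, Opt3: 7>3.
M is at least as good as every other strategy against every opponent action, so it is weakly dominant.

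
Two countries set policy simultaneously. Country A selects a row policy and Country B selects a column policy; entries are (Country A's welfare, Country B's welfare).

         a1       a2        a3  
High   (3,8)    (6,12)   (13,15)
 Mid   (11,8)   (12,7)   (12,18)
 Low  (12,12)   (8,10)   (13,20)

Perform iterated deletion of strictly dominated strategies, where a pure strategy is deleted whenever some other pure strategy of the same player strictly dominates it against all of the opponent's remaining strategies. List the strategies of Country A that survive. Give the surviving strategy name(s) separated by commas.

High, Low

For Country B, a3 strictly dominates a1 on the remaining rows (High: 15>8, Mid: 18>8, Low: 20>12); eliminate a1.
For Country B, a3 strictly dominates a2 on the remaining rows (High: 15>12, Mid: 18>7, Low: 20>10); eliminate a2.
Country A's strategy Mid is strictly dominated by High (a3: 13>12) and is removed.
Among the remaining strategies, none is strictly dominated by another pure strategy of the same player, so the elimination stops.
Surviving strategies — Country A: {High, Low}; Country B: {a3}.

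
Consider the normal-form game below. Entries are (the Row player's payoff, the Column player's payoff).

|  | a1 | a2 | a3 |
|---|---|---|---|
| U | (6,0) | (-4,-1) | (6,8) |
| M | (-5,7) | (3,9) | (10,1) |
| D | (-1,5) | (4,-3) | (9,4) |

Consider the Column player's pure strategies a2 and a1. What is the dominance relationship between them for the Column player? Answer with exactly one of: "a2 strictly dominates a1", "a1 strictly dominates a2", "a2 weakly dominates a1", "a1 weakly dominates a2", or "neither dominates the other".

Compare a2 to a1 across every action of the Row player: U: -1<0, M: 9>7, D: -3<5.
a2 does better at M but worse at U, D; neither strategy dominates the other.

neither dominates the other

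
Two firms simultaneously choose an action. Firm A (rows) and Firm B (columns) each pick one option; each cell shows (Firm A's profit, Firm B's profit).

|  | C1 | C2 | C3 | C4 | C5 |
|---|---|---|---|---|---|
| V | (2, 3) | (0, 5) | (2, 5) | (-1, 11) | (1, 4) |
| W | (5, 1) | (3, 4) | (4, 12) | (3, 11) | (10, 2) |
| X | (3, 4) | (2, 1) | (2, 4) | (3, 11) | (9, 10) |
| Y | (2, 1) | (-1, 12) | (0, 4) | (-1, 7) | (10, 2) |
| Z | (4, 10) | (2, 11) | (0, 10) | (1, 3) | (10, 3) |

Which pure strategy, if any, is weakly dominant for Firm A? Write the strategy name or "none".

W

W vs V: C1: 5>2, C2: 3>0, C3: 4>2, C4: 3>-1, C5: 10>1.
W vs X: C1: 5>3, C2: 3>2, C3: 4>2, C4: 3=3, C5: 10>9.
W vs Y: C1: 5>2, C2: 3>-1, C3: 4>0, C4: 3>-1, C5: 10=10.
W vs Z: C1: 5>4, C2: 3>2, C3: 4>0, C4: 3>1, C5: 10=10.
W is at least as good as every other strategy against every opponent action, so it is weakly dominant.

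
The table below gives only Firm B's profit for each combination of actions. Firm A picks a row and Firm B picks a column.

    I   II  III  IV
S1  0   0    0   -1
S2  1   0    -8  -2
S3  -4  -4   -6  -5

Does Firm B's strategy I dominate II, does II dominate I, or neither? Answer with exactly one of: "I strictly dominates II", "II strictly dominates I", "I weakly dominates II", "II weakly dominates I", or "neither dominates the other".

I weakly dominates II

Compare I to II across each choice by Firm A: S1: 0=0, S2: 1>0, S3: -4=-4.
I is at least as good everywhere and strictly better somewhere (tied only at S1, S3), so I weakly but not strictly dominates II.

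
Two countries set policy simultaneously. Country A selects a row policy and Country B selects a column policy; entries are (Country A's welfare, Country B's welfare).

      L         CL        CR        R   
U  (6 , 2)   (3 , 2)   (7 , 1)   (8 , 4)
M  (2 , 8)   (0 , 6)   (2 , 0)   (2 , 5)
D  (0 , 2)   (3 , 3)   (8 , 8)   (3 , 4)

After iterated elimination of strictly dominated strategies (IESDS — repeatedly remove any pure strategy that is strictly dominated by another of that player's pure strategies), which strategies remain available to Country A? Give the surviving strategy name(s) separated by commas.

U, D

For Country A, U strictly dominates M on the remaining columns (L: 6>2, CL: 3>0, CR: 7>2, R: 8>2); eliminate M.
For Country B, R strictly dominates L on the remaining rows (U: 4>2, D: 4>2); eliminate L.
Country B's strategy CL is strictly dominated by R (U: 4>2, D: 4>3) and is removed.
Among the remaining strategies, none is strictly dominated by another pure strategy of the same player, so the elimination stops.
Surviving strategies — Country A: {U, D}; Country B: {CR, R}.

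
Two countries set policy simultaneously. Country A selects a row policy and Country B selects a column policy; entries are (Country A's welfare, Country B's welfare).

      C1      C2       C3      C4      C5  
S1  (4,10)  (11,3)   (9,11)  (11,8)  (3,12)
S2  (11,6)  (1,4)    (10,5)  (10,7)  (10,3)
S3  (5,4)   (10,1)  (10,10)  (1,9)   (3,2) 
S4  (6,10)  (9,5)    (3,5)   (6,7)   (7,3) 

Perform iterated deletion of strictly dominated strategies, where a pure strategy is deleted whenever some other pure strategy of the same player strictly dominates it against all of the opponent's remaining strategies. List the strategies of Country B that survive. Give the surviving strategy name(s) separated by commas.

Country B's strategy C2 is strictly dominated by C1 (S1: 10>3, S2: 6>4, S3: 4>1, S4: 10>5) and is removed.
Country A's strategy S4 is strictly dominated by S2 (C1: 11>6, C3: 10>3, C4: 10>6, C5: 10>7) and is removed.
Among the remaining strategies, none is strictly dominated by another pure strategy of the same player, so the elimination stops.
Surviving strategies — Country A: {S1, S2, S3}; Country B: {C1, C3, C4, C5}.

C1, C3, C4, C5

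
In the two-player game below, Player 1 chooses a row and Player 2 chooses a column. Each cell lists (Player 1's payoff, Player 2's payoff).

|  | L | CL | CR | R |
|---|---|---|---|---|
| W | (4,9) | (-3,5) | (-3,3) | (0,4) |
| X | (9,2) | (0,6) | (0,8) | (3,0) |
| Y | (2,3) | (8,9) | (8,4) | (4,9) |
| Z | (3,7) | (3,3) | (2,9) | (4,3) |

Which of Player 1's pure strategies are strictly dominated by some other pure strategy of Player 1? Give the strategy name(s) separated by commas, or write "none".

W

W is strictly dominated by X (L: 9>4, CL: 0>-3, CR: 0>-3, R: 3>0).
Nothing dominates X: W at L (9>4); Y at L (9>2); Z at L (9>3).
Nothing dominates Y: W at CL (8>-3); X at CL (8>0); Z at CL (8>3).
Nothing dominates Z: W at CL (3>-3); X at CL (3>0); Y at L (3>2).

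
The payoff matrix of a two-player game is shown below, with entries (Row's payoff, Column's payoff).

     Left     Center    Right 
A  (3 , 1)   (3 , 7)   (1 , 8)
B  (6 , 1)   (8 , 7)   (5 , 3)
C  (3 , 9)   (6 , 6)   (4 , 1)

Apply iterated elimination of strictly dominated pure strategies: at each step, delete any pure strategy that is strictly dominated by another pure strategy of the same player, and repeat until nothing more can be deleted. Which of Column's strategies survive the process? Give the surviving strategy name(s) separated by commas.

For Row, B strictly dominates A on the remaining columns (Left: 6>3, Center: 8>3, Right: 5>1); eliminate A.
For Row, B strictly dominates C on the remaining columns (Left: 6>3, Center: 8>6, Right: 5>4); eliminate C.
Column Left is eliminated: Center beats it against every remaining row (B: 7>1).
Column's strategy Right is strictly dominated by Center (B: 7>3) and is removed.
Among the remaining strategies, none is strictly dominated by another pure strategy of the same player, so the elimination stops.
Surviving strategies — Row: {B}; Column: {Center}.

Center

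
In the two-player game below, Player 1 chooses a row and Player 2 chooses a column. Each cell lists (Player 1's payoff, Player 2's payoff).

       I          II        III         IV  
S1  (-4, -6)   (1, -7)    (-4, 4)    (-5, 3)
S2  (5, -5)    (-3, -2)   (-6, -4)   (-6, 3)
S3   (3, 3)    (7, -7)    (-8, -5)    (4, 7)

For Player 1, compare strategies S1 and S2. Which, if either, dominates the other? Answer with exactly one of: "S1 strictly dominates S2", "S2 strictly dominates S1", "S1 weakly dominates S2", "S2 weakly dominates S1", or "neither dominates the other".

neither dominates the other

S1's payoffs vs S2's, by Player 2's action — I: -4<5, II: 1>-3, III: -4>-6, IV: -5>-6.
S1 does better at II, III, IV but worse at I; neither strategy dominates the other.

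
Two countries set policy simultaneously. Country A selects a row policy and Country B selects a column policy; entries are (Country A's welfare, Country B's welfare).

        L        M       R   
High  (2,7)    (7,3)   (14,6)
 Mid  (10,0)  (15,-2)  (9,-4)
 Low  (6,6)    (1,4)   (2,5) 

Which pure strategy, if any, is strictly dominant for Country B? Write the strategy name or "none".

L

L vs M: High: 7>3, Mid: 0>-2, Low: 6>4.
L vs R: High: 7>6, Mid: 0>-4, Low: 6>5.
L strictly beats every other strategy against every opponent action, so it is strictly dominant.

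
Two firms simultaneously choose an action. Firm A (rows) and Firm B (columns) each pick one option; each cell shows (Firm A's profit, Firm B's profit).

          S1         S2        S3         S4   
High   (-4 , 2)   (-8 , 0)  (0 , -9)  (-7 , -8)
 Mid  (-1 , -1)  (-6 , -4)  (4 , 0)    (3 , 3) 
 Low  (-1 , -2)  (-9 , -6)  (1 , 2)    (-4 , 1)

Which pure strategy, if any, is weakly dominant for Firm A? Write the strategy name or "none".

Mid

Mid vs High: S1: -1>-4, S2: -6>-8, S3: 4>0, S4: 3>-7.
Mid vs Low: S1: -1=-1, S2: -6>-9, S3: 4>1, S4: 3>-4.
Mid is at least as good as every other strategy against every opponent action, so it is weakly dominant.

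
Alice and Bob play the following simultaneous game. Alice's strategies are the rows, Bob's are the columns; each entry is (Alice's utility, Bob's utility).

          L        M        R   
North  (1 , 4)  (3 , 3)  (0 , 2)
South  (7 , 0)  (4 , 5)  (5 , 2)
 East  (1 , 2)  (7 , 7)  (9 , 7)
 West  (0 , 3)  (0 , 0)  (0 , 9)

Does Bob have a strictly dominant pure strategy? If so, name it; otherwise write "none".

none

L fails to dominate M at South (0<5).
M fails to dominate L at North (3<4).
R fails to dominate L at North (2<4).
No single strategy dominates all the others.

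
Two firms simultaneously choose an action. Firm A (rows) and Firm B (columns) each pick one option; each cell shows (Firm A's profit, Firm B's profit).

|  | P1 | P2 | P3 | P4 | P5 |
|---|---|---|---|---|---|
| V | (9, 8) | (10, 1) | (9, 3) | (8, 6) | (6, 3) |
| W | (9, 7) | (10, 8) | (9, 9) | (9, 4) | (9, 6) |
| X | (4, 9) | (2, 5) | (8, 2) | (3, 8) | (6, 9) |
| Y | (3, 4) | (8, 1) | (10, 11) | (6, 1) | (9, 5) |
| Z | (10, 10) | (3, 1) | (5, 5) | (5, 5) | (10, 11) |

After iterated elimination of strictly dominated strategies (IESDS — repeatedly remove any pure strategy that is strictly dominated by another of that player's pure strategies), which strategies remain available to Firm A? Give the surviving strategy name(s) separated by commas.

Row X is eliminated: W beats it against every remaining column (P1: 9>4, P2: 10>2, P3: 9>8, P4: 9>3, P5: 9>6).
Column P2 is eliminated: P3 beats it against every remaining row (V: 3>1, W: 9>8, Y: 11>1, Z: 5>1).
Column P4 is eliminated: P1 beats it against every remaining row (V: 8>6, W: 7>4, Y: 4>1, Z: 10>5).
Among the remaining strategies, none is strictly dominated by another pure strategy of the same player, so the elimination stops.
Surviving strategies — Firm A: {V, W, Y, Z}; Firm B: {P1, P3, P5}.

V, W, Y, Z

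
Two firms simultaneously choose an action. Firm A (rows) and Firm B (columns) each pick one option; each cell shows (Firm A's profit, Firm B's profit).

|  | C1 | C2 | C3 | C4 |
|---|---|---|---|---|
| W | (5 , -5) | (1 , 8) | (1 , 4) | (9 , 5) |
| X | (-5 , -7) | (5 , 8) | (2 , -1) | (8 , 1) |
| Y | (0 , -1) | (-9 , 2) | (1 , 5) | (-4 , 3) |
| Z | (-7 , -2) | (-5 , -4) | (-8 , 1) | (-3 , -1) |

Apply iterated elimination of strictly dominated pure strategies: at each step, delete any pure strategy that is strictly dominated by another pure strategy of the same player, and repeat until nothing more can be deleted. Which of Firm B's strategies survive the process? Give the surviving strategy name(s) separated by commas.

C2

Firm A's strategy Z is strictly dominated by W (C1: 5>-7, C2: 1>-5, C3: 1>-8, C4: 9>-3) and is removed.
Firm B's strategy C1 is strictly dominated by C2 (W: 8>-5, X: 8>-7, Y: 2>-1) and is removed.
Row Y is eliminated: X beats it against every remaining column (C2: 5>-9, C3: 2>1, C4: 8>-4).
For Firm B, C2 strictly dominates C3 on the remaining rows (W: 8>4, X: 8>-1); eliminate C3.
Column C4 is eliminated: C2 beats it against every remaining row (W: 8>5, X: 8>1).
Firm A's strategy W is strictly dominated by X (C2: 5>1) and is removed.
Among the remaining strategies, none is strictly dominated by another pure strategy of the same player, so the elimination stops.
Surviving strategies — Firm A: {X}; Firm B: {C2}.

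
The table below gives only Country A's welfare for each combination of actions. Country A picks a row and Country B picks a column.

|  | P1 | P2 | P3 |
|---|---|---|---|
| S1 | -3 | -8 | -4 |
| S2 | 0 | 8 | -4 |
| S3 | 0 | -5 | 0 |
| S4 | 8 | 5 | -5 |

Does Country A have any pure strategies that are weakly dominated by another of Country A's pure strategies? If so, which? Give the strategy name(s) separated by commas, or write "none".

S2 weakly dominates S1 — P1: 0>-3, P2: 8>-8, P3: -4=-4.
S2: no other strategy beats it everywhere (S1 at P1 (0>-3); S3 at P2 (8>-5); S4 at P2 (8>5)).
S3: no other strategy beats it everywhere (S1 at P1 (0>-3); S2 at P3 (0>-4); S4 at P3 (0>-5)).
Nothing dominates S4: S1 at P1 (8>-3); S2 at P1 (8>0); S3 at P1 (8>0).

S1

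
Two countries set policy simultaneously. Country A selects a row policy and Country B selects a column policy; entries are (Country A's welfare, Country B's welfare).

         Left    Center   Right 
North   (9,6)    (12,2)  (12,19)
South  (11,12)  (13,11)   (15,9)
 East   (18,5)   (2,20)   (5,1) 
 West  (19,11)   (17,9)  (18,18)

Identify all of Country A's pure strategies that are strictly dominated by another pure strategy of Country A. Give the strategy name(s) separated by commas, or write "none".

North, South, East

South strictly dominates North — Left: 11>9, Center: 13>12, Right: 15>12.
West strictly dominates South — Left: 19>11, Center: 17>13, Right: 18>15.
East is strictly dominated by West (Left: 19>18, Center: 17>2, Right: 18>5).
Nothing dominates West: North at Left (19>9); South at Left (19>11); East at Left (19>18).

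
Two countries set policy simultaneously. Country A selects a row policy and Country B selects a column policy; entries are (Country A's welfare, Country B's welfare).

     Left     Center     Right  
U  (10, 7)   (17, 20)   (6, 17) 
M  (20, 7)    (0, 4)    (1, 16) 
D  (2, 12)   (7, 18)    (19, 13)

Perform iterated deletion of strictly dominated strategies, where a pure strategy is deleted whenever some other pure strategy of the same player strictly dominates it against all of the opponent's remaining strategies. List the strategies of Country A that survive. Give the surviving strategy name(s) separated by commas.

U

Country B's strategy Left is strictly dominated by Right (U: 17>7, M: 16>7, D: 13>12) and is removed.
For Country A, U strictly dominates M on the remaining columns (Center: 17>0, Right: 6>1); eliminate M.
Country B's strategy Right is strictly dominated by Center (U: 20>17, D: 18>13) and is removed.
Row D is eliminated: U beats it against every remaining column (Center: 17>7).
Among the remaining strategies, none is strictly dominated by another pure strategy of the same player, so the elimination stops.
Surviving strategies — Country A: {U}; Country B: {Center}.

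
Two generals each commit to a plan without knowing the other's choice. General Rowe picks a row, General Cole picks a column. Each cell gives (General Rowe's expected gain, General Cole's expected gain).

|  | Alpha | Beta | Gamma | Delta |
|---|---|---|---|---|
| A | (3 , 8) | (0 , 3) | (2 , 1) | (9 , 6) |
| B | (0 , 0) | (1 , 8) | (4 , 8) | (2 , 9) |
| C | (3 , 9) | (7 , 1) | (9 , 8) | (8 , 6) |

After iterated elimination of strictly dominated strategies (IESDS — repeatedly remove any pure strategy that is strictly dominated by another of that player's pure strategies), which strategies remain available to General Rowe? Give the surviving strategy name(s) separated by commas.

For General Rowe, C strictly dominates B on the remaining columns (Alpha: 3>0, Beta: 7>1, Gamma: 9>4, Delta: 8>2); eliminate B.
For General Cole, Alpha strictly dominates Beta on the remaining rows (A: 8>3, C: 9>1); eliminate Beta.
Column Gamma is eliminated: Alpha beats it against every remaining row (A: 8>1, C: 9>8).
For General Cole, Alpha strictly dominates Delta on the remaining rows (A: 8>6, C: 9>6); eliminate Delta.
Among the remaining strategies, none is strictly dominated by another pure strategy of the same player, so the elimination stops.
Surviving strategies — General Rowe: {A, C}; General Cole: {Alpha}.

A, C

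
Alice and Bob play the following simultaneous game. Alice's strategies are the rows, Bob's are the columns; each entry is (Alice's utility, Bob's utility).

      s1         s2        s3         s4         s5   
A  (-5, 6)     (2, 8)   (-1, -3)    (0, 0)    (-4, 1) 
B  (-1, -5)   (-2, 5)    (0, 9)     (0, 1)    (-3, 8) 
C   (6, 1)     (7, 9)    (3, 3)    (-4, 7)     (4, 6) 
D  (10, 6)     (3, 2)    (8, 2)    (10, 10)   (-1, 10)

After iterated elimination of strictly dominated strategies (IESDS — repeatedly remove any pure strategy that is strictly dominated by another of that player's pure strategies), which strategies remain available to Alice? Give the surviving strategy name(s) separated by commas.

For Alice, D strictly dominates A on the remaining columns (s1: 10>-5, s2: 3>2, s3: 8>-1, s4: 10>0, s5: -1>-4); eliminate A.
For Alice, D strictly dominates B on the remaining columns (s1: 10>-1, s2: 3>-2, s3: 8>0, s4: 10>0, s5: -1>-3); eliminate B.
Bob's strategy s1 is strictly dominated by s4 (C: 7>1, D: 10>6) and is removed.
Bob's strategy s3 is strictly dominated by s4 (C: 7>3, D: 10>2) and is removed.
Among the remaining strategies, none is strictly dominated by another pure strategy of the same player, so the elimination stops.
Surviving strategies — Alice: {C, D}; Bob: {s2, s4, s5}.

C, D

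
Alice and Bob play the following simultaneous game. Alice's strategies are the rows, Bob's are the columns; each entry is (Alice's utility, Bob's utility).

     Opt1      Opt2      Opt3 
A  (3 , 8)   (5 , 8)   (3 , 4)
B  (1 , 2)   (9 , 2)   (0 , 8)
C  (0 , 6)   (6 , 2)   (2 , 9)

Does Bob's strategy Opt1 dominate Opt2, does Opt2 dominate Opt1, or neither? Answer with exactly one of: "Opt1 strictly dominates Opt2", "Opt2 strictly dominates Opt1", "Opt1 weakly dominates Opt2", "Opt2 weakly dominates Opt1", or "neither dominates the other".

Opt1 weakly dominates Opt2

Compare Opt1 to Opt2 across each choice by Alice: A: 8=8, B: 2=2, C: 6>2.
Opt1 is at least as good everywhere and strictly better somewhere (tied only at A, B), so Opt1 weakly but not strictly dominates Opt2.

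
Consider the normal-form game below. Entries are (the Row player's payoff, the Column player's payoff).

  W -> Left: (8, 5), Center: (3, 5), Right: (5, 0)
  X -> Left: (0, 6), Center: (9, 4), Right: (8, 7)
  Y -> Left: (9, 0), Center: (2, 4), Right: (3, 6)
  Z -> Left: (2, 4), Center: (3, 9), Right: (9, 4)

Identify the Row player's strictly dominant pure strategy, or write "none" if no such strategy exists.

W fails to dominate X at Center (3<9).
X fails to dominate W at Left (0<8).
Y fails to dominate W at Center (2<3).
Z fails to dominate W at Left (2<8).
No single strategy dominates all the others.

none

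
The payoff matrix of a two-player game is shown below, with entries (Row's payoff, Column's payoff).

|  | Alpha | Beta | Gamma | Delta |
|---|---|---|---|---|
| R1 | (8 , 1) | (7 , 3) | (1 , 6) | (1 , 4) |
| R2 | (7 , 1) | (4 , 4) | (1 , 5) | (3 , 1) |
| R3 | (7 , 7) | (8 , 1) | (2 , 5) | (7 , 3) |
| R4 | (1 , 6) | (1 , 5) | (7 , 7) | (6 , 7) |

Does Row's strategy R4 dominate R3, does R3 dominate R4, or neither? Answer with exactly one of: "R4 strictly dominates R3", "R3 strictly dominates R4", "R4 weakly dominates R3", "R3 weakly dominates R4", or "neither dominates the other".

neither dominates the other

R4's payoffs vs R3's, by Column's action — Alpha: 1<7, Beta: 1<8, Gamma: 7>2, Delta: 6<7.
R4 does better at Gamma but worse at Alpha, Beta, Delta; neither strategy dominates the other.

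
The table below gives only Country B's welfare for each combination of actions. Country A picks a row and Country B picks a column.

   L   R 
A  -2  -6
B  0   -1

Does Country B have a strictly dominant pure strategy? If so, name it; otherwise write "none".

L

L vs R: A: -2>-6, B: 0>-1.
L strictly beats every other strategy against every opponent action, so it is strictly dominant.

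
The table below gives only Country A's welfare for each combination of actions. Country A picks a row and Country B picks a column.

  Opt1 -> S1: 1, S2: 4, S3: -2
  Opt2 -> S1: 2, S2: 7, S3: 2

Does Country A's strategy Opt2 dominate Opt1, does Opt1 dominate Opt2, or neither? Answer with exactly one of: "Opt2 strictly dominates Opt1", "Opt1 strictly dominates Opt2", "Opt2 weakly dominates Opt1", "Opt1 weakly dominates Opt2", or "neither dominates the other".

Compare Opt2 to Opt1 across every action of Country B: S1: 2>1, S2: 7>4, S3: 2>-2.
Every comparison favours Opt2, so Opt2 strictly dominates Opt1.

Opt2 strictly dominates Opt1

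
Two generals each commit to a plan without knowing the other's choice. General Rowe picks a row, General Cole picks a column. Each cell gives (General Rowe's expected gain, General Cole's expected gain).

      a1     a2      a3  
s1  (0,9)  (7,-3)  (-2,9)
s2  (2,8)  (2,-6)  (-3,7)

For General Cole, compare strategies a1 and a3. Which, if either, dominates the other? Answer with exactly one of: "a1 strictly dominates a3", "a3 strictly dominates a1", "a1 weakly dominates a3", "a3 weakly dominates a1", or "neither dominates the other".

a1's payoffs vs a3's, by General Rowe's action — s1: 9=9, s2: 8>7.
a1 is at least as good everywhere and strictly better somewhere (tied only at s1), so a1 weakly but not strictly dominates a3.

a1 weakly dominates a3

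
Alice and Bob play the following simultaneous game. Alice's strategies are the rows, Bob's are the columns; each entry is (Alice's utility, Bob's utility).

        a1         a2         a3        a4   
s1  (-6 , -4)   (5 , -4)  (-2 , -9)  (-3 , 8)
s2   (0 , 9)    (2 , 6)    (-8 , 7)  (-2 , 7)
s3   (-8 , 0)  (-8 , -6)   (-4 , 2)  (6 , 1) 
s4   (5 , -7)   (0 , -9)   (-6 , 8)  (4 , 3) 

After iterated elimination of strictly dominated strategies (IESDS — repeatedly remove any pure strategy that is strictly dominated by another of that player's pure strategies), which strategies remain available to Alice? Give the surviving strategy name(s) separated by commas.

For Bob, a4 strictly dominates a2 on the remaining rows (s1: 8>-4, s2: 7>6, s3: 1>-6, s4: 3>-9); eliminate a2.
Row s2 is eliminated: s4 beats it against every remaining column (a1: 5>0, a3: -6>-8, a4: 4>-2).
Bob's strategy a1 is strictly dominated by a4 (s1: 8>-4, s3: 1>0, s4: 3>-7) and is removed.
Alice's strategy s4 is strictly dominated by s3 (a3: -4>-6, a4: 6>4) and is removed.
Among the remaining strategies, none is strictly dominated by another pure strategy of the same player, so the elimination stops.
Surviving strategies — Alice: {s1, s3}; Bob: {a3, a4}.

s1, s3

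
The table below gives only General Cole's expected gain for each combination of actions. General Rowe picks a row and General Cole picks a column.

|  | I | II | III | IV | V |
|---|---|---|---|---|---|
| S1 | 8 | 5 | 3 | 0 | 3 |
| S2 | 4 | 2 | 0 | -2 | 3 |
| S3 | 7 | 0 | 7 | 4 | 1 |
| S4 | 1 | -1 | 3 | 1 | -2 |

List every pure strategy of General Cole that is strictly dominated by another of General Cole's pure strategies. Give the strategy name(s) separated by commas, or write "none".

II, IV, V

I: no other strategy beats it everywhere (II at S1 (8>5); III at S1 (8>3); IV at S1 (8>0); V at S1 (8>3)).
I strictly dominates II — S1: 8>5, S2: 4>2, S3: 7>0, S4: 1>-1.
III: no other strategy beats it everywhere (I at S3 (7=7); II at S3 (7>0); IV at S1 (3>0); V at S1 (3=3)).
IV is strictly dominated by III (S1: 3>0, S2: 0>-2, S3: 7>4, S4: 3>1).
V is strictly dominated by I (S1: 8>3, S2: 4>3, S3: 7>1, S4: 1>-2).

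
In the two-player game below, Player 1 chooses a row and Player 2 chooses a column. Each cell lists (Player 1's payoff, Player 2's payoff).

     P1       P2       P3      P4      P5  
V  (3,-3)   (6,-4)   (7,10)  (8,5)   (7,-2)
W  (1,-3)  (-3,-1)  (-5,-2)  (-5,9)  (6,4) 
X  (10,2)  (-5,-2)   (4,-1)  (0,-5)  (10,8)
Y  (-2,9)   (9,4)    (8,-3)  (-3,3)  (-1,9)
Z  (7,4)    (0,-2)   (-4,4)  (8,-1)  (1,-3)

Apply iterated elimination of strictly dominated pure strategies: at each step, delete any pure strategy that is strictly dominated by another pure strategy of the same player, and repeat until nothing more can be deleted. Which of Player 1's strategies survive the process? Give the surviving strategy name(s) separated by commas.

For Player 1, V strictly dominates W on the remaining columns (P1: 3>1, P2: 6>-3, P3: 7>-5, P4: 8>-5, P5: 7>6); eliminate W.
For Player 2, P1 strictly dominates P2 on the remaining rows (V: -3>-4, X: 2>-2, Y: 9>4, Z: 4>-2); eliminate P2.
Among the remaining strategies, none is strictly dominated by another pure strategy of the same player, so the elimination stops.
Surviving strategies — Player 1: {V, X, Y, Z}; Player 2: {P1, P3, P4, P5}.

V, X, Y, Z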